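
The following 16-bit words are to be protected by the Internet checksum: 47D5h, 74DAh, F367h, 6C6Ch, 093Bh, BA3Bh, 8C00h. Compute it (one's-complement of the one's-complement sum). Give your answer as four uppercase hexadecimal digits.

One's-complement addition (fold any carry out of bit 15 back into bit 0):
  0x47D5 + 0x74DA = 0x0BCAF
  0xBCAF + 0xF367 = 0x1B016 → wrap carry → 0xB017
  0xB017 + 0x6C6C = 0x11C83 → wrap carry → 0x1C84
  0x1C84 + 0x093B = 0x025BF
  0x25BF + 0xBA3B = 0x0DFFA
  0xDFFA + 0x8C00 = 0x16BFA → wrap carry → 0x6BFB
One's-complement sum = 0x6BFB.
Checksum = ~0x6BFB & 0xFFFF = 0x9404.

9404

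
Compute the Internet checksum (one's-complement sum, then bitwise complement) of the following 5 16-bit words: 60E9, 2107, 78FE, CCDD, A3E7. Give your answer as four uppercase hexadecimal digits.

944B

One's-complement addition (fold any carry out of bit 15 back into bit 0):
  0x60E9 + 0x2107 = 0x081F0
  0x81F0 + 0x78FE = 0x0FAEE
  0xFAEE + 0xCCDD = 0x1C7CB → wrap carry → 0xC7CC
  0xC7CC + 0xA3E7 = 0x16BB3 → wrap carry → 0x6BB4
One's-complement sum = 0x6BB4.
Checksum = ~0x6BB4 & 0xFFFF = 0x944B.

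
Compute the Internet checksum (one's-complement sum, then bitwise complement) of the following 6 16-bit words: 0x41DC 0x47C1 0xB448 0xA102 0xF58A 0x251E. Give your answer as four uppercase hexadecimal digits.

One's-complement addition (fold any carry out of bit 15 back into bit 0):
  0x41DC + 0x47C1 = 0x0899D
  0x899D + 0xB448 = 0x13DE5 → wrap carry → 0x3DE6
  0x3DE6 + 0xA102 = 0x0DEE8
  0xDEE8 + 0xF58A = 0x1D472 → wrap carry → 0xD473
  0xD473 + 0x251E = 0x0F991
One's-complement sum = 0xF991.
Checksum = ~0xF991 & 0xFFFF = 0x066E.

066E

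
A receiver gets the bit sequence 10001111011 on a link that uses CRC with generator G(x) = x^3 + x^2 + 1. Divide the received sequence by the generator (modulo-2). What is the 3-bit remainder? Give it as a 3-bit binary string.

001

Modulo-2 division of 10001111011 by 1101:
  pos 0: 1000 XOR 1101 = 0101
  pos 1: 1011 XOR 1101 = 0110
  pos 2: 1101 XOR 1101 = 0000
  pos 6: 1101 XOR 1101 = 0000
Remainder = 001 (nonzero — an error is detected).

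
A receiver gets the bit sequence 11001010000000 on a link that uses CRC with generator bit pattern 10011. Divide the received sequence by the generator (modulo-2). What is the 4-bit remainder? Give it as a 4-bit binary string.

0011

Modulo-2 division of 11001010000000 by 10011:
  pos 0: 11001 XOR 10011 = 01010
  pos 1: 10100 XOR 10011 = 00111
  pos 3: 11110 XOR 10011 = 01101
  pos 4: 11010 XOR 10011 = 01001
  pos 5: 10010 XOR 10011 = 00001
  pos 9: 10000 XOR 10011 = 00011
Remainder = 0011 (nonzero — an error is detected).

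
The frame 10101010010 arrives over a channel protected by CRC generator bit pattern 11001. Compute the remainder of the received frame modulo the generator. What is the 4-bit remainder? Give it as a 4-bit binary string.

Modulo-2 division of 10101010010 by 11001:
  pos 0: 10101 XOR 11001 = 01100
  pos 1: 11000 XOR 11001 = 00001
  pos 5: 11001 XOR 11001 = 00000
Remainder = 0000 (zero — the frame passes the CRC check).

0000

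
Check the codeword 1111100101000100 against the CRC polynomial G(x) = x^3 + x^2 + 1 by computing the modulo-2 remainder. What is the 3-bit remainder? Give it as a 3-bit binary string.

Modulo-2 division of 1111100101000100 by 1101:
  pos 0: 1111 XOR 1101 = 0010
  pos 2: 1010 XOR 1101 = 0111
  pos 3: 1110 XOR 1101 = 0011
  pos 5: 1110 XOR 1101 = 0011
  pos 7: 1110 XOR 1101 = 0011
  pos 9: 1100 XOR 1101 = 0001
  pos 12: 1100 XOR 1101 = 0001
Remainder = 001 (nonzero — an error is detected).

001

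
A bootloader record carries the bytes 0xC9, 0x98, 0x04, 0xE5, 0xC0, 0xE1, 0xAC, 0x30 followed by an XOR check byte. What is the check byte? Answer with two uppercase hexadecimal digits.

0D

XOR the bytes together:
  start with 0xC9
  0xC9 ⊕ 0x98 = 0x51
  0x51 ⊕ 0x04 = 0x55
  0x55 ⊕ 0xE5 = 0xB0
  0xB0 ⊕ 0xC0 = 0x70
  0x70 ⊕ 0xE1 = 0x91
  0x91 ⊕ 0xAC = 0x3D
  0x3D ⊕ 0x30 = 0x0D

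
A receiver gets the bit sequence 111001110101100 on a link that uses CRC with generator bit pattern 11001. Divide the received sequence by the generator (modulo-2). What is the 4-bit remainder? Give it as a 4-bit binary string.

Modulo-2 division of 111001110101100 by 11001:
  pos 0: 11100 XOR 11001 = 00101
  pos 2: 10111 XOR 11001 = 01110
  pos 3: 11101 XOR 11001 = 00100
  pos 5: 10001 XOR 11001 = 01000
  pos 6: 10000 XOR 11001 = 01001
  pos 7: 10011 XOR 11001 = 01010
  pos 8: 10101 XOR 11001 = 01100
  pos 9: 11000 XOR 11001 = 00001
Remainder = 0010 (nonzero — an error is detected).

0010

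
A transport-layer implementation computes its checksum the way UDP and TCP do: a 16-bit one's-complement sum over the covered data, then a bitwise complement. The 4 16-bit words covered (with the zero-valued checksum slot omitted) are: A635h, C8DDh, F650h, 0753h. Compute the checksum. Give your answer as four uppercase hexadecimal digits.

9348

One's-complement addition (fold any carry out of bit 15 back into bit 0):
  0xA635 + 0xC8DD = 0x16F12 → wrap carry → 0x6F13
  0x6F13 + 0xF650 = 0x16563 → wrap carry → 0x6564
  0x6564 + 0x0753 = 0x06CB7
One's-complement sum = 0x6CB7.
Checksum = ~0x6CB7 & 0xFFFF = 0x9348.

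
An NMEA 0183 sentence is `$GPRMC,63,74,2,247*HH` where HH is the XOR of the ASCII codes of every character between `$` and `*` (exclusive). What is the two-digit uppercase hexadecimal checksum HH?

XOR the ASCII codes of the payload characters:
  'G' = 0x47 → acc = 0x47
  'P' = 0x50 → acc = 0x17
  'R' = 0x52 → acc = 0x45
  'M' = 0x4D → acc = 0x08
  'C' = 0x43 → acc = 0x4B
  ',' = 0x2C → acc = 0x67
  '6' = 0x36 → acc = 0x51
  '3' = 0x33 → acc = 0x62
  ',' = 0x2C → acc = 0x4E
  '7' = 0x37 → acc = 0x79
  '4' = 0x34 → acc = 0x4D
  ',' = 0x2C → acc = 0x61
  '2' = 0x32 → acc = 0x53
  ',' = 0x2C → acc = 0x7F
  '2' = 0x32 → acc = 0x4D
  '4' = 0x34 → acc = 0x79
  '7' = 0x37 → acc = 0x4E
Checksum = 0x4E.

4E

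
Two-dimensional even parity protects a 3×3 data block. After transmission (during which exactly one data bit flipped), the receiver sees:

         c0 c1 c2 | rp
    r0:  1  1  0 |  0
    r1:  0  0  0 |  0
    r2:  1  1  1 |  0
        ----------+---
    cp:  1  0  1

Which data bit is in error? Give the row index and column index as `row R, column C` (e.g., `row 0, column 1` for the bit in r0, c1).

Recompute each row's even parity and compare to rp:
  r0: data parity 0, sent rp 0 → ok
  r1: data parity 0, sent rp 0 → ok
  r2: data parity 1, sent rp 0 → mismatch
Recompute each column's even parity and compare to cp:
  c0: data parity 0, sent cp 1 → mismatch
  c1: data parity 0, sent cp 0 → ok
  c2: data parity 1, sent cp 1 → ok
Exactly one row (r2) and one column (c0) fail → the flipped bit is at their intersection.

row 2, column 0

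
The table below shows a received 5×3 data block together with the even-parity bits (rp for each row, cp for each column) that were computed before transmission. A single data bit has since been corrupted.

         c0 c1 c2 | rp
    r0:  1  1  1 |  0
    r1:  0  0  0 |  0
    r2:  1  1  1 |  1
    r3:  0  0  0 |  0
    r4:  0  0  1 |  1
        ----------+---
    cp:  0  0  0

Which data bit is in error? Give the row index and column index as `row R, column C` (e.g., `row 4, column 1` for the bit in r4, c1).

Recompute each row's even parity and compare to rp:
  r0: data parity 1, sent rp 0 → mismatch
  r1: data parity 0, sent rp 0 → ok
  r2: data parity 1, sent rp 1 → ok
  r3: data parity 0, sent rp 0 → ok
  r4: data parity 1, sent rp 1 → ok
Recompute each column's even parity and compare to cp:
  c0: data parity 0, sent cp 0 → ok
  c1: data parity 0, sent cp 0 → ok
  c2: data parity 1, sent cp 0 → mismatch
Exactly one row (r0) and one column (c2) fail → the flipped bit is at their intersection.

row 0, column 2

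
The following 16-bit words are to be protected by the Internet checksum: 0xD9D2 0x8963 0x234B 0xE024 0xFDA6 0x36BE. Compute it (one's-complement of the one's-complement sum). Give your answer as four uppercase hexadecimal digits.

64F4

One's-complement addition (fold any carry out of bit 15 back into bit 0):
  0xD9D2 + 0x8963 = 0x16335 → wrap carry → 0x6336
  0x6336 + 0x234B = 0x08681
  0x8681 + 0xE024 = 0x166A5 → wrap carry → 0x66A6
  0x66A6 + 0xFDA6 = 0x1644C → wrap carry → 0x644D
  0x644D + 0x36BE = 0x09B0B
One's-complement sum = 0x9B0B.
Checksum = ~0x9B0B & 0xFFFF = 0x64F4.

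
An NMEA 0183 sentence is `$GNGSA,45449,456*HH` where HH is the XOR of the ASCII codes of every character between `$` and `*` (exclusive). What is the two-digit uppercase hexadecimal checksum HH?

53

XOR the ASCII codes of the payload characters:
  'G' = 0x47 → acc = 0x47
  'N' = 0x4E → acc = 0x09
  'G' = 0x47 → acc = 0x4E
  'S' = 0x53 → acc = 0x1D
  'A' = 0x41 → acc = 0x5C
  ',' = 0x2C → acc = 0x70
  '4' = 0x34 → acc = 0x44
  '5' = 0x35 → acc = 0x71
  '4' = 0x34 → acc = 0x45
  '4' = 0x34 → acc = 0x71
  '9' = 0x39 → acc = 0x48
  ',' = 0x2C → acc = 0x64
  '4' = 0x34 → acc = 0x50
  '5' = 0x35 → acc = 0x65
  '6' = 0x36 → acc = 0x53
Checksum = 0x53.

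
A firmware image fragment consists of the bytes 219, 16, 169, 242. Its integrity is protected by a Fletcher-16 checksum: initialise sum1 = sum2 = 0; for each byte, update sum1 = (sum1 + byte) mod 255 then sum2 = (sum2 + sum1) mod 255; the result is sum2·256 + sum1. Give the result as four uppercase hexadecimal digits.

E588

Running sums (mod 255):
  after byte 0 (219): sum1=219, sum2=219
  after byte 1 (16): sum1=235, sum2=199
  after byte 2 (169): sum1=149, sum2=93
  after byte 3 (242): sum1=136, sum2=229
Checksum = sum2·256 + sum1 = 229·256 + 136 = 58760 = 0xE588.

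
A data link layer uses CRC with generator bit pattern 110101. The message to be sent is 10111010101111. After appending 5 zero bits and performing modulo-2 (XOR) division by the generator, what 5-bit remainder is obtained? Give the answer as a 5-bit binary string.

Append 5 zeros: 1011101010111100000. Divide by 110101 (XOR where the leading bit is 1):
  pos 0: 101110 XOR 110101 = 011011
  pos 1: 110111 XOR 110101 = 000010
  pos 5: 100101 XOR 110101 = 010000
  pos 6: 100001 XOR 110101 = 010100
  pos 7: 101001 XOR 110101 = 011100
  pos 8: 111001 XOR 110101 = 001100
  pos 10: 110000 XOR 110101 = 000101
  pos 13: 101000 XOR 110101 = 011101
Remainder (last 5 bits) = 11101. This is the CRC / FCS.

11101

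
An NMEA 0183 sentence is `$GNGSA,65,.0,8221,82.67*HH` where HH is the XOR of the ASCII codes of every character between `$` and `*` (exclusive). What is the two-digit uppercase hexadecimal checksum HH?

6D

XOR the ASCII codes of the payload characters:
  'G' = 0x47 → acc = 0x47
  'N' = 0x4E → acc = 0x09
  'G' = 0x47 → acc = 0x4E
  'S' = 0x53 → acc = 0x1D
  'A' = 0x41 → acc = 0x5C
  ',' = 0x2C → acc = 0x70
  '6' = 0x36 → acc = 0x46
  '5' = 0x35 → acc = 0x73
  ',' = 0x2C → acc = 0x5F
  '.' = 0x2E → acc = 0x71
  '0' = 0x30 → acc = 0x41
  ',' = 0x2C → acc = 0x6D
  '8' = 0x38 → acc = 0x55
  '2' = 0x32 → acc = 0x67
  '2' = 0x32 → acc = 0x55
  '1' = 0x31 → acc = 0x64
  ',' = 0x2C → acc = 0x48
  '8' = 0x38 → acc = 0x70
  '2' = 0x32 → acc = 0x42
  '.' = 0x2E → acc = 0x6C
  '6' = 0x36 → acc = 0x5A
  '7' = 0x37 → acc = 0x6D
Checksum = 0x6D.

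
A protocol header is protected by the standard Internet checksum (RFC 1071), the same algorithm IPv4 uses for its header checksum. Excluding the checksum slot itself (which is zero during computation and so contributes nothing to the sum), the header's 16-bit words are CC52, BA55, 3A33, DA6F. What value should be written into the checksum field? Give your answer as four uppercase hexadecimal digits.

64B4

One's-complement addition (fold any carry out of bit 15 back into bit 0):
  0xCC52 + 0xBA55 = 0x186A7 → wrap carry → 0x86A8
  0x86A8 + 0x3A33 = 0x0C0DB
  0xC0DB + 0xDA6F = 0x19B4A → wrap carry → 0x9B4B
One's-complement sum = 0x9B4B.
Checksum = ~0x9B4B & 0xFFFF = 0x64B4.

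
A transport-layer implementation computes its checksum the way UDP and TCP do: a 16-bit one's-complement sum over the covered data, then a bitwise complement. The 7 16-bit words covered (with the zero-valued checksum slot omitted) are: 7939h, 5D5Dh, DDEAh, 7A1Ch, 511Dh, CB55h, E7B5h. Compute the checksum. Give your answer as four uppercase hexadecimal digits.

CD38

One's-complement addition (fold any carry out of bit 15 back into bit 0):
  0x7939 + 0x5D5D = 0x0D696
  0xD696 + 0xDDEA = 0x1B480 → wrap carry → 0xB481
  0xB481 + 0x7A1C = 0x12E9D → wrap carry → 0x2E9E
  0x2E9E + 0x511D = 0x07FBB
  0x7FBB + 0xCB55 = 0x14B10 → wrap carry → 0x4B11
  0x4B11 + 0xE7B5 = 0x132C6 → wrap carry → 0x32C7
One's-complement sum = 0x32C7.
Checksum = ~0x32C7 & 0xFFFF = 0xCD38.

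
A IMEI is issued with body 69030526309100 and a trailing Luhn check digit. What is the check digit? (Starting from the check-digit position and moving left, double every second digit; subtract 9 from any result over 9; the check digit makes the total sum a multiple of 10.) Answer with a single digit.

9

Partial digits right→left: 0 0 1 9 0 3 6 2 5 0 3 0 9 6
Double every second digit counting from the check-digit position (so the 1st, 3rd, 5th, ... of the partial from the right).
  doubled (with −9 where >9): 0 2 0 3 1 6 9 → sum 21
  kept as-is: 0 9 3 2 0 0 6 → sum 20
Total = 21 + 20 = 41.
Check digit = (10 − (41 mod 10)) mod 10 = 9.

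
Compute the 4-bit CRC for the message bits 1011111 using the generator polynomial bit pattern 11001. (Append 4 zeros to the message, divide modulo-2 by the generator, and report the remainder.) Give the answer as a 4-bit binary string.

1110

Append 4 zeros: 10111110000. Divide by 11001 (XOR where the leading bit is 1):
  pos 0: 10111 XOR 11001 = 01110
  pos 1: 11101 XOR 11001 = 00100
  pos 3: 10010 XOR 11001 = 01011
  pos 4: 10110 XOR 11001 = 01111
  pos 5: 11110 XOR 11001 = 00111
Remainder (last 4 bits) = 1110. This is the CRC / FCS.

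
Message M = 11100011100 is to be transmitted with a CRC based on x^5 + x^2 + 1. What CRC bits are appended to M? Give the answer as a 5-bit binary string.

Append 5 zeros: 1110001110000000. Divide by 100101 (XOR where the leading bit is 1):
  pos 0: 111000 XOR 100101 = 011101
  pos 1: 111011 XOR 100101 = 011110
  pos 2: 111101 XOR 100101 = 011000
  pos 3: 110001 XOR 100101 = 010100
  pos 4: 101000 XOR 100101 = 001101
  pos 6: 110100 XOR 100101 = 010001
  pos 7: 100010 XOR 100101 = 000111
  pos 10: 111000 XOR 100101 = 011101
Remainder (last 5 bits) = 11101. This is the CRC / FCS.

11101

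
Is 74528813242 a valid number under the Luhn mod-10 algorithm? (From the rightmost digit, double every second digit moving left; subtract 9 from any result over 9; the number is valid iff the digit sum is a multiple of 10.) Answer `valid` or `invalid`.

invalid

From the right, keep odd positions and double even positions (subtract 9 from any doubled value over 9):
  doubled (positions 2,4,...): 8 6 7 4 8 → sum 33
  kept (positions 1,3,...): 2 2 1 8 5 7 → sum 25
Total = 58.
58 mod 10 = 8, so the number is invalid.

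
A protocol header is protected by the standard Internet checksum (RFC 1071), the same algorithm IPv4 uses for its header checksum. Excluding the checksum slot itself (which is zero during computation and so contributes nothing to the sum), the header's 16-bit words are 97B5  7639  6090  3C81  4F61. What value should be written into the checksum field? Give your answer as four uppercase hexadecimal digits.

059E

One's-complement addition (fold any carry out of bit 15 back into bit 0):
  0x97B5 + 0x7639 = 0x10DEE → wrap carry → 0x0DEF
  0x0DEF + 0x6090 = 0x06E7F
  0x6E7F + 0x3C81 = 0x0AB00
  0xAB00 + 0x4F61 = 0x0FA61
One's-complement sum = 0xFA61.
Checksum = ~0xFA61 & 0xFFFF = 0x059E.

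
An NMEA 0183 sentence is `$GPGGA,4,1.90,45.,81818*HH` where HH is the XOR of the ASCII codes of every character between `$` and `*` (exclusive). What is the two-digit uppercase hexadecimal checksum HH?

63

XOR the ASCII codes of the payload characters:
  'G' = 0x47 → acc = 0x47
  'P' = 0x50 → acc = 0x17
  'G' = 0x47 → acc = 0x50
  'G' = 0x47 → acc = 0x17
  'A' = 0x41 → acc = 0x56
  ',' = 0x2C → acc = 0x7A
  '4' = 0x34 → acc = 0x4E
  ',' = 0x2C → acc = 0x62
  '1' = 0x31 → acc = 0x53
  '.' = 0x2E → acc = 0x7D
  '9' = 0x39 → acc = 0x44
  '0' = 0x30 → acc = 0x74
  ',' = 0x2C → acc = 0x58
  '4' = 0x34 → acc = 0x6C
  '5' = 0x35 → acc = 0x59
  '.' = 0x2E → acc = 0x77
  ',' = 0x2C → acc = 0x5B
  '8' = 0x38 → acc = 0x63
  '1' = 0x31 → acc = 0x52
  '8' = 0x38 → acc = 0x6A
  '1' = 0x31 → acc = 0x5B
  '8' = 0x38 → acc = 0x63
Checksum = 0x63.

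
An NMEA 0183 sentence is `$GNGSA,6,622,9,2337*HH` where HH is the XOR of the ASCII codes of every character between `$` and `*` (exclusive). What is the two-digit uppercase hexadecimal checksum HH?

60

XOR the ASCII codes of the payload characters:
  'G' = 0x47 → acc = 0x47
  'N' = 0x4E → acc = 0x09
  'G' = 0x47 → acc = 0x4E
  'S' = 0x53 → acc = 0x1D
  'A' = 0x41 → acc = 0x5C
  ',' = 0x2C → acc = 0x70
  '6' = 0x36 → acc = 0x46
  ',' = 0x2C → acc = 0x6A
  '6' = 0x36 → acc = 0x5C
  '2' = 0x32 → acc = 0x6E
  '2' = 0x32 → acc = 0x5C
  ',' = 0x2C → acc = 0x70
  '9' = 0x39 → acc = 0x49
  ',' = 0x2C → acc = 0x65
  '2' = 0x32 → acc = 0x57
  '3' = 0x33 → acc = 0x64
  '3' = 0x33 → acc = 0x57
  '7' = 0x37 → acc = 0x60
Checksum = 0x60.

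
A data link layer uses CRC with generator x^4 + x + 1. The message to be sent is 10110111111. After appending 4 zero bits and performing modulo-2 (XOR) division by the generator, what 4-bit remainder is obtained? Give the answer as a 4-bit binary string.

Append 4 zeros: 101101111110000. Divide by 10011 (XOR where the leading bit is 1):
  pos 0: 10110 XOR 10011 = 00101
  pos 2: 10111 XOR 10011 = 00100
  pos 4: 10011 XOR 10011 = 00000
  pos 9: 11000 XOR 10011 = 01011
  pos 10: 10110 XOR 10011 = 00101
Remainder (last 4 bits) = 0101. This is the CRC / FCS.

0101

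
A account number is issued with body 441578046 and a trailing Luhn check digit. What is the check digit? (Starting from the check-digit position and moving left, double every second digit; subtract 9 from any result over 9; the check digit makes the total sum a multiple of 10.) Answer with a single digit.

1

Partial digits right→left: 6 4 0 8 7 5 1 4 4
Double every second digit counting from the check-digit position (so the 1st, 3rd, 5th, ... of the partial from the right).
  doubled (with −9 where >9): 3 0 5 2 8 → sum 18
  kept as-is: 4 8 5 4 → sum 21
Total = 18 + 21 = 39.
Check digit = (10 − (39 mod 10)) mod 10 = 1.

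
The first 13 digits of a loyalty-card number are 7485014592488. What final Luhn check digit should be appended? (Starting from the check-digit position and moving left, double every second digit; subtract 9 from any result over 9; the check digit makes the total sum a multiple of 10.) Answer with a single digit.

Partial digits right→left: 8 8 4 2 9 5 4 1 0 5 8 4 7
Double every second digit counting from the check-digit position (so the 1st, 3rd, 5th, ... of the partial from the right).
  doubled (with −9 where >9): 7 8 9 8 0 7 5 → sum 44
  kept as-is: 8 2 5 1 5 4 → sum 25
Total = 44 + 25 = 69.
Check digit = (10 − (69 mod 10)) mod 10 = 1.

1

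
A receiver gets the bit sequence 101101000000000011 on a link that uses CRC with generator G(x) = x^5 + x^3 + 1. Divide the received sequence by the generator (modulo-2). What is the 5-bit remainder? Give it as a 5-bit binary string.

Modulo-2 division of 101101000000000011 by 101001:
  pos 0: 101101 XOR 101001 = 000100
  pos 3: 100000 XOR 101001 = 001001
  pos 5: 100100 XOR 101001 = 001101
  pos 7: 110100 XOR 101001 = 011101
  pos 8: 111010 XOR 101001 = 010011
  pos 9: 100110 XOR 101001 = 001111
  pos 11: 111101 XOR 101001 = 010100
  pos 12: 101001 XOR 101001 = 000000
Remainder = 00000 (zero — the frame passes the CRC check).

00000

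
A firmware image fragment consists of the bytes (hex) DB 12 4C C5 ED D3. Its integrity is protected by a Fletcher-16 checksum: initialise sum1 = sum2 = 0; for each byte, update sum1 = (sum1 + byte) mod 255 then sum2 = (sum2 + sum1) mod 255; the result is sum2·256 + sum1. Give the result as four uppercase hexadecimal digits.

Running sums (mod 255):
  after byte 0 (DB): sum1=219, sum2=219
  after byte 1 (12): sum1=237, sum2=201
  after byte 2 (4C): sum1=58, sum2=4
  after byte 3 (C5): sum1=0, sum2=4
  after byte 4 (ED): sum1=237, sum2=241
  after byte 5 (D3): sum1=193, sum2=179
Checksum = sum2·256 + sum1 = 179·256 + 193 = 46017 = 0xB3C1.

B3C1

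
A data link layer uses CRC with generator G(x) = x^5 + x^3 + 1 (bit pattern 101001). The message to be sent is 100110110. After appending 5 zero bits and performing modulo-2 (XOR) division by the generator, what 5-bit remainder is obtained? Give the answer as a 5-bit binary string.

00100

Append 5 zeros: 10011011000000. Divide by 101001 (XOR where the leading bit is 1):
  pos 0: 100110 XOR 101001 = 001111
  pos 2: 111111 XOR 101001 = 010110
  pos 3: 101100 XOR 101001 = 000101
  pos 6: 101000 XOR 101001 = 000001
Remainder (last 5 bits) = 00100. This is the CRC / FCS.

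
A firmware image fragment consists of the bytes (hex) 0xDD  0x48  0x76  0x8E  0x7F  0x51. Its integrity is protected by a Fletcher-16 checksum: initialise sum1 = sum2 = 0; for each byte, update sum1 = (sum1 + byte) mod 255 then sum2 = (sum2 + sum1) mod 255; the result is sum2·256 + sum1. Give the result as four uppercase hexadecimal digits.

72FB

Running sums (mod 255):
  after byte 0 (0xDD): sum1=221, sum2=221
  after byte 1 (0x48): sum1=38, sum2=4
  after byte 2 (0x76): sum1=156, sum2=160
  after byte 3 (0x8E): sum1=43, sum2=203
  after byte 4 (0x7F): sum1=170, sum2=118
  after byte 5 (0x51): sum1=251, sum2=114
Checksum = sum2·256 + sum1 = 114·256 + 251 = 29435 = 0x72FB.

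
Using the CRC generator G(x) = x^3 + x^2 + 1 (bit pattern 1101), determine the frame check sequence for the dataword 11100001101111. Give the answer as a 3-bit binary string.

110

Append 3 zeros: 11100001101111000. Divide by 1101 (XOR where the leading bit is 1):
  pos 0: 1110 XOR 1101 = 0011
  pos 2: 1100 XOR 1101 = 0001
  pos 5: 1011 XOR 1101 = 0110
  pos 6: 1100 XOR 1101 = 0001
  pos 9: 1111 XOR 1101 = 0010
  pos 11: 1010 XOR 1101 = 0111
  pos 12: 1110 XOR 1101 = 0011
Remainder (last 3 bits) = 110. This is the CRC / FCS.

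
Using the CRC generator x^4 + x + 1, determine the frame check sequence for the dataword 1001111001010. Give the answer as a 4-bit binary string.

Append 4 zeros: 10011110010100000. Divide by 10011 (XOR where the leading bit is 1):
  pos 0: 10011 XOR 10011 = 00000
  pos 5: 11001 XOR 10011 = 01010
  pos 6: 10100 XOR 10011 = 00111
  pos 8: 11110 XOR 10011 = 01101
  pos 9: 11010 XOR 10011 = 01001
  pos 10: 10010 XOR 10011 = 00001
Remainder (last 4 bits) = 0100. This is the CRC / FCS.

0100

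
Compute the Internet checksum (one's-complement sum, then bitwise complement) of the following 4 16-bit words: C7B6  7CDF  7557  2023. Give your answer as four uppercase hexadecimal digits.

25EF

One's-complement addition (fold any carry out of bit 15 back into bit 0):
  0xC7B6 + 0x7CDF = 0x14495 → wrap carry → 0x4496
  0x4496 + 0x7557 = 0x0B9ED
  0xB9ED + 0x2023 = 0x0DA10
One's-complement sum = 0xDA10.
Checksum = ~0xDA10 & 0xFFFF = 0x25EF.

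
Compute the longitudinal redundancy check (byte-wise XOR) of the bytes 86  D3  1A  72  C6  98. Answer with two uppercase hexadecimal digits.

XOR the bytes together:
  start with 0x86
  0x86 ⊕ 0xD3 = 0x55
  0x55 ⊕ 0x1A = 0x4F
  0x4F ⊕ 0x72 = 0x3D
  0x3D ⊕ 0xC6 = 0xFB
  0xFB ⊕ 0x98 = 0x63

63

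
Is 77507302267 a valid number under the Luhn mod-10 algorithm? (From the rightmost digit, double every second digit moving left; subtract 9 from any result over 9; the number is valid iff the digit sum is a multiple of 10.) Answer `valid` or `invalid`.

From the right, keep odd positions and double even positions (subtract 9 from any doubled value over 9):
  doubled (positions 2,4,...): 3 4 6 0 5 → sum 18
  kept (positions 1,3,...): 7 2 0 7 5 7 → sum 28
Total = 46.
46 mod 10 = 6, so the number is invalid.

invalid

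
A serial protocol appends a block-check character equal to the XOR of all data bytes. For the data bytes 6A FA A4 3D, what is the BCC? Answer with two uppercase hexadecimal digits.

09

XOR the bytes together:
  start with 0x6A
  0x6A ⊕ 0xFA = 0x90
  0x90 ⊕ 0xA4 = 0x34
  0x34 ⊕ 0x3D = 0x09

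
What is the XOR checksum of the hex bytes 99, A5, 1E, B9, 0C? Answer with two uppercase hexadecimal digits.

XOR the bytes together:
  start with 0x99
  0x99 ⊕ 0xA5 = 0x3C
  0x3C ⊕ 0x1E = 0x22
  0x22 ⊕ 0xB9 = 0x9B
  0x9B ⊕ 0x0C = 0x97

97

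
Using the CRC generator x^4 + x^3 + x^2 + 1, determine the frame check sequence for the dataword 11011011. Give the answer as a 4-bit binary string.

1100

Append 4 zeros: 110110110000. Divide by 11101 (XOR where the leading bit is 1):
  pos 0: 11011 XOR 11101 = 00110
  pos 2: 11001 XOR 11101 = 00100
  pos 4: 10010 XOR 11101 = 01111
  pos 5: 11110 XOR 11101 = 00011
Remainder (last 4 bits) = 1100. This is the CRC / FCS.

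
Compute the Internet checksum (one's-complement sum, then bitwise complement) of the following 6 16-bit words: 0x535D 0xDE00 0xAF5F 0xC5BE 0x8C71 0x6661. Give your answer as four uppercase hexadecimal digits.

One's-complement addition (fold any carry out of bit 15 back into bit 0):
  0x535D + 0xDE00 = 0x1315D → wrap carry → 0x315E
  0x315E + 0xAF5F = 0x0E0BD
  0xE0BD + 0xC5BE = 0x1A67B → wrap carry → 0xA67C
  0xA67C + 0x8C71 = 0x132ED → wrap carry → 0x32EE
  0x32EE + 0x6661 = 0x0994F
One's-complement sum = 0x994F.
Checksum = ~0x994F & 0xFFFF = 0x66B0.

66B0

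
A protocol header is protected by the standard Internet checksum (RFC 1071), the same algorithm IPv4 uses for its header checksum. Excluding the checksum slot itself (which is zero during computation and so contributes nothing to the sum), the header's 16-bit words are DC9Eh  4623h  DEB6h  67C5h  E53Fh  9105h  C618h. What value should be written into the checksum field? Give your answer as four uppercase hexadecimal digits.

One's-complement addition (fold any carry out of bit 15 back into bit 0):
  0xDC9E + 0x4623 = 0x122C1 → wrap carry → 0x22C2
  0x22C2 + 0xDEB6 = 0x10178 → wrap carry → 0x0179
  0x0179 + 0x67C5 = 0x0693E
  0x693E + 0xE53F = 0x14E7D → wrap carry → 0x4E7E
  0x4E7E + 0x9105 = 0x0DF83
  0xDF83 + 0xC618 = 0x1A59B → wrap carry → 0xA59C
One's-complement sum = 0xA59C.
Checksum = ~0xA59C & 0xFFFF = 0x5A63.

5A63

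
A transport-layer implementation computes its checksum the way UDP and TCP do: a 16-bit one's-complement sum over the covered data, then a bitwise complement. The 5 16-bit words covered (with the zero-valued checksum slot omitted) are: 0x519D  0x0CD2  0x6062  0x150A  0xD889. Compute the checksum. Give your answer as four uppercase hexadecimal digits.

One's-complement addition (fold any carry out of bit 15 back into bit 0):
  0x519D + 0x0CD2 = 0x05E6F
  0x5E6F + 0x6062 = 0x0BED1
  0xBED1 + 0x150A = 0x0D3DB
  0xD3DB + 0xD889 = 0x1AC64 → wrap carry → 0xAC65
One's-complement sum = 0xAC65.
Checksum = ~0xAC65 & 0xFFFF = 0x539A.

539A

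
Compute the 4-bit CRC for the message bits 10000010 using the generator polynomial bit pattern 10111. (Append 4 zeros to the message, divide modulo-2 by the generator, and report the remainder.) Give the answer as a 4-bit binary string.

1001

Append 4 zeros: 100000100000. Divide by 10111 (XOR where the leading bit is 1):
  pos 0: 10000 XOR 10111 = 00111
  pos 2: 11101 XOR 10111 = 01010
  pos 3: 10100 XOR 10111 = 00011
  pos 6: 11000 XOR 10111 = 01111
  pos 7: 11110 XOR 10111 = 01001
Remainder (last 4 bits) = 1001. This is the CRC / FCS.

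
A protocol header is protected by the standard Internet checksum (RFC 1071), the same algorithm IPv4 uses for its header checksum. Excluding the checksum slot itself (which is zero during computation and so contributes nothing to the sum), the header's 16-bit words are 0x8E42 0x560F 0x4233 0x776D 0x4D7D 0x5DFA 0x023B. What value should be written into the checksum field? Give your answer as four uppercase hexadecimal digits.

One's-complement addition (fold any carry out of bit 15 back into bit 0):
  0x8E42 + 0x560F = 0x0E451
  0xE451 + 0x4233 = 0x12684 → wrap carry → 0x2685
  0x2685 + 0x776D = 0x09DF2
  0x9DF2 + 0x4D7D = 0x0EB6F
  0xEB6F + 0x5DFA = 0x14969 → wrap carry → 0x496A
  0x496A + 0x023B = 0x04BA5
One's-complement sum = 0x4BA5.
Checksum = ~0x4BA5 & 0xFFFF = 0xB45A.

B45A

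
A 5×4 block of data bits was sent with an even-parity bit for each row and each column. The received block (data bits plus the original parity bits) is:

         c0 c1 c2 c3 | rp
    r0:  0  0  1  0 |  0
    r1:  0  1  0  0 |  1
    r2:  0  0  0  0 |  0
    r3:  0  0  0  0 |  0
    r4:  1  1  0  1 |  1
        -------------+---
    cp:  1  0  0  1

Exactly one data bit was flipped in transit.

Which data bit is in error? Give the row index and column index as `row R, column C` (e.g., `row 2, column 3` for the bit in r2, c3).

Recompute each row's even parity and compare to rp:
  r0: data parity 1, sent rp 0 → mismatch
  r1: data parity 1, sent rp 1 → ok
  r2: data parity 0, sent rp 0 → ok
  r3: data parity 0, sent rp 0 → ok
  r4: data parity 1, sent rp 1 → ok
Recompute each column's even parity and compare to cp:
  c0: data parity 1, sent cp 1 → ok
  c1: data parity 0, sent cp 0 → ok
  c2: data parity 1, sent cp 0 → mismatch
  c3: data parity 1, sent cp 1 → ok
Exactly one row (r0) and one column (c2) fail → the flipped bit is at their intersection.

row 0, column 2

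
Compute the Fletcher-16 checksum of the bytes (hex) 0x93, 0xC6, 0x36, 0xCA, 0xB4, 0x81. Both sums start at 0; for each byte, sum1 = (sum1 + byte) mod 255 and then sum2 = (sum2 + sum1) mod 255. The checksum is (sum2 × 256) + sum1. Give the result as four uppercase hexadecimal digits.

7B91

Running sums (mod 255):
  after byte 0 (0x93): sum1=147, sum2=147
  after byte 1 (0xC6): sum1=90, sum2=237
  after byte 2 (0x36): sum1=144, sum2=126
  after byte 3 (0xCA): sum1=91, sum2=217
  after byte 4 (0xB4): sum1=16, sum2=233
  after byte 5 (0x81): sum1=145, sum2=123
Checksum = sum2·256 + sum1 = 123·256 + 145 = 31633 = 0x7B91.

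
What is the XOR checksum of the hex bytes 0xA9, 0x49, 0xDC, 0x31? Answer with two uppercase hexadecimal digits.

XOR the bytes together:
  start with 0xA9
  0xA9 ⊕ 0x49 = 0xE0
  0xE0 ⊕ 0xDC = 0x3C
  0x3C ⊕ 0x31 = 0x0D

0D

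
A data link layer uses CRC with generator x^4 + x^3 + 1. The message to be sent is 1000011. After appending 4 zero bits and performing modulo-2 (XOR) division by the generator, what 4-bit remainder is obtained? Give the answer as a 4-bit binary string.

1000

Append 4 zeros: 10000110000. Divide by 11001 (XOR where the leading bit is 1):
  pos 0: 10000 XOR 11001 = 01001
  pos 1: 10011 XOR 11001 = 01010
  pos 2: 10101 XOR 11001 = 01100
  pos 3: 11000 XOR 11001 = 00001
Remainder (last 4 bits) = 1000. This is the CRC / FCS.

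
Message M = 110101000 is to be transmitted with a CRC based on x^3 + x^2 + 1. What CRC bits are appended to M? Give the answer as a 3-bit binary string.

110

Append 3 zeros: 110101000000. Divide by 1101 (XOR where the leading bit is 1):
  pos 0: 1101 XOR 1101 = 0000
  pos 5: 1000 XOR 1101 = 0101
  pos 6: 1010 XOR 1101 = 0111
  pos 7: 1110 XOR 1101 = 0011
Remainder (last 3 bits) = 110. This is the CRC / FCS.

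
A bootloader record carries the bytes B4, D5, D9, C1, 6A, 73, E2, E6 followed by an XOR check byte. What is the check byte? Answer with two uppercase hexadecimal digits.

XOR the bytes together:
  start with 0xB4
  0xB4 ⊕ 0xD5 = 0x61
  0x61 ⊕ 0xD9 = 0xB8
  0xB8 ⊕ 0xC1 = 0x79
  0x79 ⊕ 0x6A = 0x13
  0x13 ⊕ 0x73 = 0x60
  0x60 ⊕ 0xE2 = 0x82
  0x82 ⊕ 0xE6 = 0x64

64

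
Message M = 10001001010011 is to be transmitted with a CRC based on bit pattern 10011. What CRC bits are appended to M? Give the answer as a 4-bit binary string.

Append 4 zeros: 100010010100110000. Divide by 10011 (XOR where the leading bit is 1):
  pos 0: 10001 XOR 10011 = 00010
  pos 3: 10001 XOR 10011 = 00010
  pos 6: 10010 XOR 10011 = 00001
  pos 10: 10110 XOR 10011 = 00101
  pos 12: 10100 XOR 10011 = 00111
Remainder (last 4 bits) = 1110. This is the CRC / FCS.

1110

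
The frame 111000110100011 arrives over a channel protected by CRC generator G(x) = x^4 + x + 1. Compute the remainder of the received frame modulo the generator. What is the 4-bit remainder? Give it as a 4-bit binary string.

Modulo-2 division of 111000110100011 by 10011:
  pos 0: 11100 XOR 10011 = 01111
  pos 1: 11110 XOR 10011 = 01101
  pos 2: 11011 XOR 10011 = 01000
  pos 3: 10001 XOR 10011 = 00010
  pos 6: 10010 XOR 10011 = 00001
  pos 10: 10011 XOR 10011 = 00000
Remainder = 0000 (zero — the frame passes the CRC check).

0000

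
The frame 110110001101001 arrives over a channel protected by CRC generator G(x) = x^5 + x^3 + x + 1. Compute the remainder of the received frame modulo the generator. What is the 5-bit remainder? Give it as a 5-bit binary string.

00000

Modulo-2 division of 110110001101001 by 101011:
  pos 0: 110110 XOR 101011 = 011101
  pos 1: 111010 XOR 101011 = 010001
  pos 2: 100010 XOR 101011 = 001001
  pos 4: 100111 XOR 101011 = 001100
  pos 6: 110001 XOR 101011 = 011010
  pos 7: 110100 XOR 101011 = 011111
  pos 8: 111110 XOR 101011 = 010101
  pos 9: 101011 XOR 101011 = 000000
Remainder = 00000 (zero — the frame passes the CRC check).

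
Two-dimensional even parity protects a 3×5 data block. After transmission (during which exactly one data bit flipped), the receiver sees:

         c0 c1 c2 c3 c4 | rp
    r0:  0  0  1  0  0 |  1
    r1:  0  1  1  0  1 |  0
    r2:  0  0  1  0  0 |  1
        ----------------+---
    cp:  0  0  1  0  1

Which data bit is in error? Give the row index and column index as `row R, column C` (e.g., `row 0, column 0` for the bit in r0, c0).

row 1, column 1

Recompute each row's even parity and compare to rp:
  r0: data parity 1, sent rp 1 → ok
  r1: data parity 1, sent rp 0 → mismatch
  r2: data parity 1, sent rp 1 → ok
Recompute each column's even parity and compare to cp:
  c0: data parity 0, sent cp 0 → ok
  c1: data parity 1, sent cp 0 → mismatch
  c2: data parity 1, sent cp 1 → ok
  c3: data parity 0, sent cp 0 → ok
  c4: data parity 1, sent cp 1 → ok
Exactly one row (r1) and one column (c1) fail → the flipped bit is at their intersection.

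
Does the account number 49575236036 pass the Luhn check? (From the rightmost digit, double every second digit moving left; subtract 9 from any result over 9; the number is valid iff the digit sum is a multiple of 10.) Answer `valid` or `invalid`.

From the right, keep odd positions and double even positions (subtract 9 from any doubled value over 9):
  doubled (positions 2,4,...): 6 3 4 5 9 → sum 27
  kept (positions 1,3,...): 6 0 3 5 5 4 → sum 23
Total = 50.
50 mod 10 = 0, so the number is valid.

valid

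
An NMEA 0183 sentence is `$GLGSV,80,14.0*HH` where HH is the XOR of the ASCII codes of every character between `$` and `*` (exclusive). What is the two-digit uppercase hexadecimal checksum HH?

5A

XOR the ASCII codes of the payload characters:
  'G' = 0x47 → acc = 0x47
  'L' = 0x4C → acc = 0x0B
  'G' = 0x47 → acc = 0x4C
  'S' = 0x53 → acc = 0x1F
  'V' = 0x56 → acc = 0x49
  ',' = 0x2C → acc = 0x65
  '8' = 0x38 → acc = 0x5D
  '0' = 0x30 → acc = 0x6D
  ',' = 0x2C → acc = 0x41
  '1' = 0x31 → acc = 0x70
  '4' = 0x34 → acc = 0x44
  '.' = 0x2E → acc = 0x6A
  '0' = 0x30 → acc = 0x5A
Checksum = 0x5A.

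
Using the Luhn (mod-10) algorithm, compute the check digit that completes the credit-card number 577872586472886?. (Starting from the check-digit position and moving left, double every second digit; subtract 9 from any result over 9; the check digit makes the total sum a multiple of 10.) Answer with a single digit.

1

Partial digits right→left: 6 8 8 2 7 4 6 8 5 2 7 8 7 7 5
Double every second digit counting from the check-digit position (so the 1st, 3rd, 5th, ... of the partial from the right).
  doubled (with −9 where >9): 3 7 5 3 1 5 5 1 → sum 30
  kept as-is: 8 2 4 8 2 8 7 → sum 39
Total = 30 + 39 = 69.
Check digit = (10 − (69 mod 10)) mod 10 = 1.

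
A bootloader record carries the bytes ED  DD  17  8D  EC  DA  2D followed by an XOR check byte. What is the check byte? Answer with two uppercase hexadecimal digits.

XOR the bytes together:
  start with 0xED
  0xED ⊕ 0xDD = 0x30
  0x30 ⊕ 0x17 = 0x27
  0x27 ⊕ 0x8D = 0xAA
  0xAA ⊕ 0xEC = 0x46
  0x46 ⊕ 0xDA = 0x9C
  0x9C ⊕ 0x2D = 0xB1

B1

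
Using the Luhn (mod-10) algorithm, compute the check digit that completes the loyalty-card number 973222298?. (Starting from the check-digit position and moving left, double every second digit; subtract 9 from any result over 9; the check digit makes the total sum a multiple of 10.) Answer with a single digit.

0

Partial digits right→left: 8 9 2 2 2 2 3 7 9
Double every second digit counting from the check-digit position (so the 1st, 3rd, 5th, ... of the partial from the right).
  doubled (with −9 where >9): 7 4 4 6 9 → sum 30
  kept as-is: 9 2 2 7 → sum 20
Total = 30 + 20 = 50.
Check digit = (10 − (50 mod 10)) mod 10 = 0.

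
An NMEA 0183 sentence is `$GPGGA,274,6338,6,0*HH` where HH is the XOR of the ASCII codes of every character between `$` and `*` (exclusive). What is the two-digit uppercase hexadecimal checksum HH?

6F

XOR the ASCII codes of the payload characters:
  'G' = 0x47 → acc = 0x47
  'P' = 0x50 → acc = 0x17
  'G' = 0x47 → acc = 0x50
  'G' = 0x47 → acc = 0x17
  'A' = 0x41 → acc = 0x56
  ',' = 0x2C → acc = 0x7A
  '2' = 0x32 → acc = 0x48
  '7' = 0x37 → acc = 0x7F
  '4' = 0x34 → acc = 0x4B
  ',' = 0x2C → acc = 0x67
  '6' = 0x36 → acc = 0x51
  '3' = 0x33 → acc = 0x62
  '3' = 0x33 → acc = 0x51
  '8' = 0x38 → acc = 0x69
  ',' = 0x2C → acc = 0x45
  '6' = 0x36 → acc = 0x73
  ',' = 0x2C → acc = 0x5F
  '0' = 0x30 → acc = 0x6F
Checksum = 0x6F.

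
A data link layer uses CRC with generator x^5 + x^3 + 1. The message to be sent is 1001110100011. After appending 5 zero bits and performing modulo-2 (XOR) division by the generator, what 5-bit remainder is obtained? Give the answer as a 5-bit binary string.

Append 5 zeros: 100111010001100000. Divide by 101001 (XOR where the leading bit is 1):
  pos 0: 100111 XOR 101001 = 001110
  pos 2: 111001 XOR 101001 = 010000
  pos 3: 100000 XOR 101001 = 001001
  pos 5: 100100 XOR 101001 = 001101
  pos 7: 110111 XOR 101001 = 011110
  pos 8: 111100 XOR 101001 = 010101
  pos 9: 101010 XOR 101001 = 000011
Remainder (last 5 bits) = 11000. This is the CRC / FCS.

11000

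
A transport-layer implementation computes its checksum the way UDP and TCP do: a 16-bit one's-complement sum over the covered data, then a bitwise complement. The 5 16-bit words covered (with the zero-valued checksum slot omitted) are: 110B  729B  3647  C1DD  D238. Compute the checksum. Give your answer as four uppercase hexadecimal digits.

B1FB

One's-complement addition (fold any carry out of bit 15 back into bit 0):
  0x110B + 0x729B = 0x083A6
  0x83A6 + 0x3647 = 0x0B9ED
  0xB9ED + 0xC1DD = 0x17BCA → wrap carry → 0x7BCB
  0x7BCB + 0xD238 = 0x14E03 → wrap carry → 0x4E04
One's-complement sum = 0x4E04.
Checksum = ~0x4E04 & 0xFFFF = 0xB1FB.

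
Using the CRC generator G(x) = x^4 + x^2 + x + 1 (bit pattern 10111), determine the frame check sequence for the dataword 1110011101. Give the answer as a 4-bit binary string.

Append 4 zeros: 11100111010000. Divide by 10111 (XOR where the leading bit is 1):
  pos 0: 11100 XOR 10111 = 01011
  pos 1: 10111 XOR 10111 = 00000
  pos 6: 11010 XOR 10111 = 01101
  pos 7: 11010 XOR 10111 = 01101
  pos 8: 11010 XOR 10111 = 01101
  pos 9: 11010 XOR 10111 = 01101
Remainder (last 4 bits) = 1101. This is the CRC / FCS.

1101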